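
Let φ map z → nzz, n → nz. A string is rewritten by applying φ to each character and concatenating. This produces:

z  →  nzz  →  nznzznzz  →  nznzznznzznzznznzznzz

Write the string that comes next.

Applying the rule to each of the 21 symbols of nznzznznzznzznznzznzz gives the pieces nz nzz nz nzz nzz nz nzz nz nzz nzz nz nzz nzz nz nzz nz nzz nzz nz nzz nzz, which concatenate to the answer.

nznzznznzznzznznzznznzznzznznzznzznznzznznzznzznznzznzz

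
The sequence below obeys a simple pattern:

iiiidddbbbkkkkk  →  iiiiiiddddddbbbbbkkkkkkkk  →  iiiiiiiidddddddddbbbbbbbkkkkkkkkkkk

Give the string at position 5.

iiiiiiiiiiiidddddddddddddddbbbbbbbbbbbkkkkkkkkkkkkkkkkk

Reading off run lengths: i runs 4, 6, 8; d runs 3, 6, 9; b runs 3, 5, 7; k runs 5, 8, 11 — each is linear in n (n = 1, 2, …).
For term 5, n = 5, so the run lengths are 12, 15, 11, 17.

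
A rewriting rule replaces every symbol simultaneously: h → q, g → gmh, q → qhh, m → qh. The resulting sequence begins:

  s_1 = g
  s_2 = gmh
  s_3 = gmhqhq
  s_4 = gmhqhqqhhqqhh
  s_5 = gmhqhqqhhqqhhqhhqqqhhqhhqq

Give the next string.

Rewriting the 26 symbols of gmhqhqqhhqqhhqhhqqqhhqhhqq one by one yields gmh qh q qhh q qhh qhh q q qhh qhh q q qhh q q qhh qhh qhh q q qhh q q qhh qhh; concatenated:

gmhqhqqhhqqhhqhhqqqhhqhhqqqhhqqqhhqhhqhhqqqhhqqqhhqhh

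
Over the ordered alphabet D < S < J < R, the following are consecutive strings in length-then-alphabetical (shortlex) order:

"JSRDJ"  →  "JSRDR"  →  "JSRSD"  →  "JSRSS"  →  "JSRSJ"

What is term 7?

Stepping forward 2 times from JSRSJ: JSRSJ → JSRSR, then the target.

JSRJD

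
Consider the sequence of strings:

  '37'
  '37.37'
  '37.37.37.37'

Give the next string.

Every step duplicates the string with '.' between the halves.
One more doubling of 37.37.37.37 gives the answer.

37.37.37.37.37.37.37.37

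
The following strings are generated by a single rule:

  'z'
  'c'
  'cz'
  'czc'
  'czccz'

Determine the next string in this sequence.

czcczczc

From term 3 onward, concatenate the last term with the second-to-last: c·z = cz, cz·c = czc, …
Continuing: czccz · czc gives term 6.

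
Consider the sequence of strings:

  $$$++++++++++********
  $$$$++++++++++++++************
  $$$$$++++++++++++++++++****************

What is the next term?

$$$$$$++++++++++++++++++++++********************

Reading off run lengths: $ runs 3, 4, 5; + runs 10, 14, 18; * runs 8, 12, 16 — each is linear in n, where the shown terms are n = 2, 3, 4.
For the next term, n = 5, so the run lengths are 6, 22, 20.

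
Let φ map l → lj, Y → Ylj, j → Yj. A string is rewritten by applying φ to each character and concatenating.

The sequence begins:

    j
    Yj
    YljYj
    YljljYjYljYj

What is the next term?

Rewriting each symbol of YljljYjYljYj: Y→Ylj, l→lj, j→Yj, l→lj, j→Yj, Y→Ylj, j→Yj, Y→Ylj, l→lj, j→Yj, Y→Ylj, j→Yj, which concatenates to Ylj lj Yj lj Yj Ylj Yj Ylj lj Yj Ylj Yj.

YljljYjljYjYljYjYljljYjYljYj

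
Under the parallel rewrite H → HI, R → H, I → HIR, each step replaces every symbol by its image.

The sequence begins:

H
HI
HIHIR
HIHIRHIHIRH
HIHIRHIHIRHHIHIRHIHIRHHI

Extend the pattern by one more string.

Rewriting the 24 symbols of HIHIRHIHIRHHIHIRHIHIRHHI one by one yields HI HIR HI HIR H HI HIR HI HIR H HI HI HIR HI HIR H HI HIR HI HIR H HI HI HIR; concatenated:

HIHIRHIHIRHHIHIRHIHIRHHIHIHIRHIHIRHHIHIRHIHIRHHIHIHIR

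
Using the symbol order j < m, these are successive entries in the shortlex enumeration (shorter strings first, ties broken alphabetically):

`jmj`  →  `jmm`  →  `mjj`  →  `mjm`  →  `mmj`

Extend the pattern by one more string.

mmm

Treat mmj as a base-2 numeral over the given alphabet and add one, carrying through any trailing m's.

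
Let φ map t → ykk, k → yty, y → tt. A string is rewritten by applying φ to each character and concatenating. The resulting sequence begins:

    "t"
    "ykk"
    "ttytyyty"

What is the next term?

ykkykkttykkttttykktt

Rewriting each symbol of ttytyyty: t→ykk, t→ykk, y→tt, t→ykk, y→tt, y→tt, t→ykk, y→tt, which concatenates to ykk ykk tt ykk tt tt ykk tt.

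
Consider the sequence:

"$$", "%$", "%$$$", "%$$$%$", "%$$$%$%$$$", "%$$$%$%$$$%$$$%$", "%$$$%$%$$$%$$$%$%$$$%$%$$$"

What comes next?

From term 3 onward, concatenate the last term with the second-to-last: %$·$$ = %$$$, %$$$·%$ = %$$$%$, …
So term 8 is %$$$%$%$$$%$$$%$%$$$%$%$$$·%$$$%$%$$$%$$$%$.

%$$$%$%$$$%$$$%$%$$$%$%$$$%$$$%$%$$$%$$$%$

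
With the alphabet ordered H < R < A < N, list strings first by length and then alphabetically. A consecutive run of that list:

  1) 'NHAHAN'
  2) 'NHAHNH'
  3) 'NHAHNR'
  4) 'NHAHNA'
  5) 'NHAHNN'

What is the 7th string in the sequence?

Stepping forward 2 times from NHAHNN: NHAHNN → NHARHH, then the target.

NHARHR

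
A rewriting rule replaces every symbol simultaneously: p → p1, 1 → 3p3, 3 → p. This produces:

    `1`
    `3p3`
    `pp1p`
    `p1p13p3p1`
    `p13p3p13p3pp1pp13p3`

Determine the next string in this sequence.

Applying the rule to each of the 19 symbols of p13p3p13p3pp1pp13p3 gives the pieces p1 3p3 p p1 p p1 3p3 p p1 p p1 p1 3p3 p1 p1 3p3 p p1 p, which concatenate to the answer.

p13p3pp1pp13p3pp1pp1p13p3p1p13p3pp1p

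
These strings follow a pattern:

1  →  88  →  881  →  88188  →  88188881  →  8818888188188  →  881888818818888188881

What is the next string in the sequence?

8818888188188881888818818888188188

Each term (from the third on) is the previous term followed by the one before it: term 3 = 88·1 = 881.
The next term joins 881888818818888188881 and 8818888188188.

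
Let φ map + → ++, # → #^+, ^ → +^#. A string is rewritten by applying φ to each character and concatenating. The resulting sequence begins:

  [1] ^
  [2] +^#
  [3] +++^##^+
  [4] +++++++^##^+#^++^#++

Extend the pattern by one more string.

+++++++++++++++^##^+#^++^#++#^++^#+++++^##^+++++

φ(+++++++^##^+#^++^#++) expands symbol-by-symbol to ++ ++ ++ ++ ++ ++ ++ +^# #^+ #^+ +^# ++ #^+ +^# ++ ++ +^# #^+ ++ ++; joining the 20 pieces gives the next term.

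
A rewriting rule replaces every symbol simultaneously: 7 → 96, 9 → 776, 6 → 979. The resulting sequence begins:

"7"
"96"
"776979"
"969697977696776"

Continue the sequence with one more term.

Applying the rule to each of the 15 symbols of 969697977696776 gives the pieces 776 979 776 979 776 96 776 96 96 979 776 979 96 96 979, which concatenate to the answer.

7769797769797769677696969797769799696979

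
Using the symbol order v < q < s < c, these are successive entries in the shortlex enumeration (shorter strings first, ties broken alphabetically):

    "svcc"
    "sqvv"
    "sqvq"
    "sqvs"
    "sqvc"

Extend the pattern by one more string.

The successor of sqvc increments the rightmost position that isn't already c and resets every position after it to v.

sqqv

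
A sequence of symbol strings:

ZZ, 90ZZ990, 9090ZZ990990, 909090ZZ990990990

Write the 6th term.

s(k+1) = 90·s(k)·990, so each term gains 90 as a prefix and 990 as a suffix.
From 909090ZZ990990990, 2 further steps: 909090ZZ990990990 → 90909090ZZ990990990990 → (answer).

9090909090ZZ990990990990990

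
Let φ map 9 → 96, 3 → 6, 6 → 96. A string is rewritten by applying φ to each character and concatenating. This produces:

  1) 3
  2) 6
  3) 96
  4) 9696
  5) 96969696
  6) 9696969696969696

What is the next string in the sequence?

Replace each of the 16 characters of 9696969696969696 in place — 96 96 96 96 96 96 96 96 96 96 96 96 96 96 96 96 — and concatenate.

96969696969696969696969696969696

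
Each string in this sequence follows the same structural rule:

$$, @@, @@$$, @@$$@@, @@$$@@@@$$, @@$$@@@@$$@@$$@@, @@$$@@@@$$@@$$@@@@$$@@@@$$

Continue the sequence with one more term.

Each term (from the third on) is the previous term followed by the one before it: term 3 = @@·$$ = @@$$.
The next term joins @@$$@@@@$$@@$$@@@@$$@@@@$$ and @@$$@@@@$$@@$$@@.

@@$$@@@@$$@@$$@@@@$$@@@@$$@@$$@@@@$$@@$$@@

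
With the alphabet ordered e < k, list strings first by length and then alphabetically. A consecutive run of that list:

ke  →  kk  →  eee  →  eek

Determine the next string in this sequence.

eke

Find the rightmost character of eek below k, bump it to the next letter, and reset everything to its right to e.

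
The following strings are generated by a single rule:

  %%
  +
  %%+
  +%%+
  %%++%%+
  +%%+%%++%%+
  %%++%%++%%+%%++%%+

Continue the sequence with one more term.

+%%+%%++%%+%%++%%++%%+%%++%%+

This is a Fibonacci-style word recurrence s(k) = s(k−2)·s(k−1): e.g. %%·+ = %%+.
The next term joins +%%+%%++%%+ and %%++%%++%%+%%++%%+.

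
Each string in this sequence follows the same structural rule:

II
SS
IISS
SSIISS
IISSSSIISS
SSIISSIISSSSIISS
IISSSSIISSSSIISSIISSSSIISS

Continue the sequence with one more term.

SSIISSIISSSSIISSIISSSSIISSSSIISSIISSSSIISS

From term 3 onward, concatenate the second-to-last term with the last: II·SS = IISS, SS·IISS = SSIISS, …
So term 8 is SSIISSIISSSSIISS·IISSSSIISSSSIISSIISSSSIISS.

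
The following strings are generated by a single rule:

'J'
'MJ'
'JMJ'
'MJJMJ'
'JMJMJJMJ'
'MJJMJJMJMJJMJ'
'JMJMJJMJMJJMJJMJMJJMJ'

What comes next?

MJJMJJMJMJJMJJMJMJJMJMJJMJJMJMJJMJ

From term 3 onward, concatenate the second-to-last term with the last: J·MJ = JMJ, MJ·JMJ = MJJMJ, …
The next term joins MJJMJJMJMJJMJ and JMJMJJMJMJJMJJMJMJJMJ.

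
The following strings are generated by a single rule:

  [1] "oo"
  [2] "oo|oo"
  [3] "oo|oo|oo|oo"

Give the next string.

oo|oo|oo|oo|oo|oo|oo|oo

s(k+1) = s(k)·|·s(k) — each term doubles the last with '|' between the halves.
One more doubling of oo|oo|oo|oo gives the answer.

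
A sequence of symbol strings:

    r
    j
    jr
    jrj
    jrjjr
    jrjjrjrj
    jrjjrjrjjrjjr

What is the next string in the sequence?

This is a Fibonacci-style word recurrence s(k) = s(k−1)·s(k−2): e.g. j·r = jr.
Continuing: jrjjrjrjjrjjr · jrjjrjrj gives term 8.

jrjjrjrjjrjjrjrjjrjrj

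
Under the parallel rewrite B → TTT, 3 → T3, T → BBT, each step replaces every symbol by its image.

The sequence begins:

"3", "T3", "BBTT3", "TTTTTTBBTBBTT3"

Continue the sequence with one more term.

Rewriting the 14 symbols of TTTTTTBBTBBTT3 one by one yields BBT BBT BBT BBT BBT BBT TTT TTT BBT TTT TTT BBT BBT T3; concatenated:

BBTBBTBBTBBTBBTBBTTTTTTTBBTTTTTTTBBTBBTT3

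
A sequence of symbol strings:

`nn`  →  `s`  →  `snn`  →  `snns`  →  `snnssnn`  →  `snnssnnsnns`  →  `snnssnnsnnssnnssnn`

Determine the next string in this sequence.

From term 3 onward, concatenate the last term with the second-to-last: s·nn = snn, snn·s = snns, …
The next term joins snnssnnsnnssnnssnn and snnssnnsnns.

snnssnnsnnssnnssnnsnnssnnsnns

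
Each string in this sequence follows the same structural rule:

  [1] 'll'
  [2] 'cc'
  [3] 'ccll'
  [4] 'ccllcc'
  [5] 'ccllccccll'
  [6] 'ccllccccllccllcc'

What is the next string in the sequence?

Each term (from the third on) is the previous term followed by the one before it: term 3 = cc·ll = ccll.
Continuing: ccllccccllccllcc · ccllccccll gives term 7.

ccllccccllccllccccllccccll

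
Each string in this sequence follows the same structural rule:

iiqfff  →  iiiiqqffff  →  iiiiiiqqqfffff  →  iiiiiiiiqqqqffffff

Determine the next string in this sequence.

iiiiiiiiiiqqqqqfffffff

The n-th term is 2n i's then n q's then n+2 f's (n = 1, 2, …).
At n = 5 the blocks have lengths 10, 5, 7.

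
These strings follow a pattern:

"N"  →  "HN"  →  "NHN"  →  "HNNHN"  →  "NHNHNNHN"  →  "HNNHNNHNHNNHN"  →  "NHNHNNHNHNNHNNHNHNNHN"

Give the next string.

From term 3 onward, concatenate the second-to-last term with the last: N·HN = NHN, HN·NHN = HNNHN, …
So term 8 is HNNHNNHNHNNHN·NHNHNNHNHNNHNNHNHNNHN.

HNNHNNHNHNNHNNHNHNNHNHNNHNNHNHNNHN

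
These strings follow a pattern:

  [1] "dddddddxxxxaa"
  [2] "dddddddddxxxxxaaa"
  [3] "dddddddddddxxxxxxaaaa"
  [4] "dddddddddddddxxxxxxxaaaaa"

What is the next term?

dddddddddddddddxxxxxxxxaaaaaa

Each string has the form d^{2n+1} x^{n+1} a^{n-1}, where the shown terms are n = 3, 4, 5, 6.
At n = 7 the blocks have lengths 15, 8, 6.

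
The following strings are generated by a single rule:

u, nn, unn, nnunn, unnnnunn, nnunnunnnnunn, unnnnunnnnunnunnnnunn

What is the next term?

nnunnunnnnunnunnnnunnnnunnunnnnunn

Each term (from the third on) is the two preceding terms concatenated in order: term 3 = u·nn = unn.
So term 8 is nnunnunnnnunn·unnnnunnnnunnunnnnunn.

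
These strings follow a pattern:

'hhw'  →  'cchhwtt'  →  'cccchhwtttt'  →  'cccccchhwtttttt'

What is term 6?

Every step adds cc to the front and tt to the end of the previous string.
From cccccchhwtttttt, 2 further steps: cccccchhwtttttt → cccccccchhwtttttttt → (answer).

cccccccccchhwtttttttttt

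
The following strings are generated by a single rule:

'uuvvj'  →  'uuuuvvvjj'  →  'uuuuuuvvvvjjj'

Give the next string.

Reading off run lengths: u runs 2, 4, 6; v runs 2, 3, 4; j runs 1, 2, 3 — each is linear in n (n = 1, 2, …).
At n = 4 the blocks have lengths 8, 5, 4.

uuuuuuuuvvvvvjjjj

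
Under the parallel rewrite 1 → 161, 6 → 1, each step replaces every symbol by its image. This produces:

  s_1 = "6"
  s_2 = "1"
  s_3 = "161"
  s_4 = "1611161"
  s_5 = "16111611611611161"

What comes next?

φ(16111611611611161) expands symbol-by-symbol to 161 1 161 161 161 1 161 161 1 161 161 1 161 161 161 1 161; joining the 17 pieces gives the next term.

16111611611611161161116116111611611611161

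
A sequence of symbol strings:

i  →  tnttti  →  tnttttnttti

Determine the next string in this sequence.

tnttttnttttnttti

Every step adds tnttt at the front: s(k+1) = tnttt·s(k).
So the next term is tnttt·tnttttnttti.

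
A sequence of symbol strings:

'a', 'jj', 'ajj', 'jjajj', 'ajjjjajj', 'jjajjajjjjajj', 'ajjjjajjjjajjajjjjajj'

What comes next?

From term 3 onward, concatenate the second-to-last term with the last: a·jj = ajj, jj·ajj = jjajj, …
The next term joins jjajjajjjjajj and ajjjjajjjjajjajjjjajj.

jjajjajjjjajjajjjjajjjjajjajjjjajj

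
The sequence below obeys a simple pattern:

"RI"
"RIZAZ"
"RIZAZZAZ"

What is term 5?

Every step adds ZAZ to the end: s(k+1) = s(k)·ZAZ.
From RIZAZZAZ, 2 further steps: RIZAZZAZ → RIZAZZAZZAZ → (answer).

RIZAZZAZZAZZAZ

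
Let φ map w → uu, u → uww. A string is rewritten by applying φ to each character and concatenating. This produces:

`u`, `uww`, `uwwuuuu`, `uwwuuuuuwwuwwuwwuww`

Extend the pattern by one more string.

Applying the rule to each of the 19 symbols of uwwuuuuuwwuwwuwwuww gives the pieces uww uu uu uww uww uww uww uww uu uu uww uu uu uww uu uu uww uu uu, which concatenate to the answer.

uwwuuuuuwwuwwuwwuwwuwwuuuuuwwuuuuuwwuuuuuwwuuuu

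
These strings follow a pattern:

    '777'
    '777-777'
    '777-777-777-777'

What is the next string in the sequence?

777-777-777-777-777-777-777-777

s(k+1) = s(k)·-·s(k) — each term doubles the last with '-' between the halves.
One more doubling of 777-777-777-777 gives the answer.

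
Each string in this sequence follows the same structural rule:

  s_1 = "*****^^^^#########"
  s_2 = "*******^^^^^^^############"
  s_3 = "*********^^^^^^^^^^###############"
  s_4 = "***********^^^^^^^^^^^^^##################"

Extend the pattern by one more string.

Each string has the form *^{2n+1} ^^{3n-2} #^{3n+3}, where the shown terms are n = 2, 3, 4, 5.
Setting n = 6 gives 13, 16, 21 characters in each block.

*************^^^^^^^^^^^^^^^^#####################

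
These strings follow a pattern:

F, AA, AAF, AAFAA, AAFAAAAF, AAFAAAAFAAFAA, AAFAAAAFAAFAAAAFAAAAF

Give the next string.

AAFAAAAFAAFAAAAFAAAAFAAFAAAAFAAFAA

This is a Fibonacci-style word recurrence s(k) = s(k−1)·s(k−2): e.g. AA·F = AAF.
The next term joins AAFAAAAFAAFAAAAFAAAAF and AAFAAAAFAAFAA.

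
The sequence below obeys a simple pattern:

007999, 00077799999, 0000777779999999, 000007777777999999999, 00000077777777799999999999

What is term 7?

000000007777777777777999999999999999

Reading off run lengths: 0 runs 2, 3, 4, 5, 6; 7 runs 1, 3, 5, 7, 9; 9 runs 3, 5, 7, 9, 11 — each is linear in n (n = 1, 2, …).
Setting n = 7 gives 8, 13, 15 characters in each block.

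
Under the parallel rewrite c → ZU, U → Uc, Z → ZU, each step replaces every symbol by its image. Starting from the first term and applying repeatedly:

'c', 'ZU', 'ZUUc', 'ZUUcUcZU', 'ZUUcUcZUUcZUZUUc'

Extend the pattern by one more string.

ZUUcUcZUUcZUZUUcUcZUZUUcZUUcUcZU

Applying the rule to each of the 16 symbols of ZUUcUcZUUcZUZUUc gives the pieces ZU Uc Uc ZU Uc ZU ZU Uc Uc ZU ZU Uc ZU Uc Uc ZU, which concatenate to the answer.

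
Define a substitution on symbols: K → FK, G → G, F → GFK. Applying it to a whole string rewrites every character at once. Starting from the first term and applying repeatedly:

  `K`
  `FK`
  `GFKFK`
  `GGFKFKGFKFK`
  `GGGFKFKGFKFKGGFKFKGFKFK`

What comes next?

Applying the rule to each of the 23 symbols of GGGFKFKGFKFKGGFKFKGFKFK gives the pieces G G G GFK FK GFK FK G GFK FK GFK FK G G GFK FK GFK FK G GFK FK GFK FK, which concatenate to the answer.

GGGGFKFKGFKFKGGFKFKGFKFKGGGFKFKGFKFKGGFKFKGFKFK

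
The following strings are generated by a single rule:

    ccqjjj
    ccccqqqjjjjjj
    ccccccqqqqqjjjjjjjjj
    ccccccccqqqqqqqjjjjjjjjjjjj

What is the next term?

Each string has the form c^{2n} q^{2n-1} j^{3n} (n = 1, 2, …).
For the next term, n = 5, so the run lengths are 10, 9, 15.

ccccccccccqqqqqqqqqjjjjjjjjjjjjjjj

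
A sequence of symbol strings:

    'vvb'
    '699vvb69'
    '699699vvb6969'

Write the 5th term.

Every step adds 699 to the front and 69 to the end of the previous string.
From 699699vvb6969, 2 further steps: 699699vvb6969 → 699699699vvb696969 → (answer).

699699699699vvb69696969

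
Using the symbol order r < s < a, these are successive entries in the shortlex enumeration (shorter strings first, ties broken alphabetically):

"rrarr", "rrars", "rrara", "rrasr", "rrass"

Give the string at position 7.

Advancing 2 positions from rrass through rrass → rrasa reaches term 7.

rraar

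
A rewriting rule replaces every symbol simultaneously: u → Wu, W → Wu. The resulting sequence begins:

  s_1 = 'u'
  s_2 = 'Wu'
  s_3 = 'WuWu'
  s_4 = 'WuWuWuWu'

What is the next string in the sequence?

WuWuWuWuWuWuWuWu

Expanding WuWuWuWu: W→Wu, u→Wu, W→Wu, u→Wu, W→Wu, u→Wu, W→Wu, u→Wu. Concatenated: Wu Wu Wu Wu Wu Wu Wu Wu.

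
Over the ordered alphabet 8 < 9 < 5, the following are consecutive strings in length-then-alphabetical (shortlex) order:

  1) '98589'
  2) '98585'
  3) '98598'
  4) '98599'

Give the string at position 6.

98558

Advancing 2 positions from 98599 through 98599 → 98595 reaches term 6.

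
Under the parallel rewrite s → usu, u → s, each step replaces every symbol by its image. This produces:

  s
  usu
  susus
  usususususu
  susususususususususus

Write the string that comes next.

usususususususususususususususususususususu

Replace each of the 21 characters of susususususususususus in place — usu s usu s usu s usu s usu s usu s usu s usu s usu s usu s usu — and concatenate.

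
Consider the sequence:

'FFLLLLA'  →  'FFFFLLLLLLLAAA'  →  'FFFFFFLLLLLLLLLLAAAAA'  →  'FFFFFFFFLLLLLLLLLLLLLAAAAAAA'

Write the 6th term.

Term n consists of 2n F's, followed by 3n+1 L's, followed by 2n-1 A's (n = 1, 2, …).
At n = 6 the blocks have lengths 12, 19, 11.

FFFFFFFFFFFFLLLLLLLLLLLLLLLLLLLAAAAAAAAAAA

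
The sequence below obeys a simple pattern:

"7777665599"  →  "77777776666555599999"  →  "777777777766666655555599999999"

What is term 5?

Each string has the form 7^{3n+1} 6^{2n} 5^{2n} 9^{3n-1} (n = 1, 2, …).
At n = 5 the blocks have lengths 16, 10, 10, 14.

77777777777777776666666666555555555599999999999999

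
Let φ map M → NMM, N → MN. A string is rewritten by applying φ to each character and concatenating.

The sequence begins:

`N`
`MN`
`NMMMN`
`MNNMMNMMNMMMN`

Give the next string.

φ(MNNMMNMMNMMMN) expands symbol-by-symbol to NMM MN MN NMM NMM MN NMM NMM MN NMM NMM NMM MN; joining the 13 pieces gives the next term.

NMMMNMNNMMNMMMNNMMNMMMNNMMNMMNMMMN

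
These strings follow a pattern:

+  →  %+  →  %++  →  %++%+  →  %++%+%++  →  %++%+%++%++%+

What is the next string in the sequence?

%++%+%++%++%+%++%+%++

Each term (from the third on) is the previous term followed by the one before it: term 3 = %+·+ = %++.
So term 7 is %++%+%++%++%+·%++%+%++.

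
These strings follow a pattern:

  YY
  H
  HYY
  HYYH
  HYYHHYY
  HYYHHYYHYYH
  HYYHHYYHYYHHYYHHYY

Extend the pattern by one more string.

HYYHHYYHYYHHYYHHYYHYYHHYYHYYH

This is a Fibonacci-style word recurrence s(k) = s(k−1)·s(k−2): e.g. H·YY = HYY.
So term 8 is HYYHHYYHYYHHYYHHYY·HYYHHYYHYYH.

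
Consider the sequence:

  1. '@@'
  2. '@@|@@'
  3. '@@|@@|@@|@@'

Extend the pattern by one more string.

s(k+1) = s(k)·|·s(k) — each term doubles the last with '|' between the halves.
So the next term is two copies of @@|@@|@@|@@ with '|' between the halves.

@@|@@|@@|@@|@@|@@|@@|@@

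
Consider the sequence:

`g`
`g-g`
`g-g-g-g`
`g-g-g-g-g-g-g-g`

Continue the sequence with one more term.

s(k+1) = s(k)·-·s(k) — each term doubles the last with '-' between the halves.
Doubling g-g-g-g-g-g-g-g with '-' between the halves:

g-g-g-g-g-g-g-g-g-g-g-g-g-g-g-g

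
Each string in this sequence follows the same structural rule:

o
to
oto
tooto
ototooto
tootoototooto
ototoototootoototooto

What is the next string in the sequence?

tootoototootoototoototootoototooto

Each term (from the third on) is the two preceding terms concatenated in order: term 3 = o·to = oto.
The next term joins tootoototooto and ototoototootoototooto.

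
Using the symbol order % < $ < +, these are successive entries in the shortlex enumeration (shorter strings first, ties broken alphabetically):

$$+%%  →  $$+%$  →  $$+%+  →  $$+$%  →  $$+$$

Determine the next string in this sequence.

$$+$+

Treat $$+$$ as a base-3 numeral over the given alphabet and add one, carrying through any trailing +'s.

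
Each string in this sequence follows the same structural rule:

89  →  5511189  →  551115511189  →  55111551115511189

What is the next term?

5511155111551115511189

Every step adds 55111 at the front: s(k+1) = 55111·s(k).
So the next term is 55111·55111551115511189.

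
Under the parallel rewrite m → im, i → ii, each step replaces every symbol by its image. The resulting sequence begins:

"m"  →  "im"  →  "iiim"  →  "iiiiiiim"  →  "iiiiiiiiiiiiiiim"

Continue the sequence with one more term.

Rewriting the 16 symbols of iiiiiiiiiiiiiiim one by one yields ii ii ii ii ii ii ii ii ii ii ii ii ii ii ii im; concatenated:

iiiiiiiiiiiiiiiiiiiiiiiiiiiiiiim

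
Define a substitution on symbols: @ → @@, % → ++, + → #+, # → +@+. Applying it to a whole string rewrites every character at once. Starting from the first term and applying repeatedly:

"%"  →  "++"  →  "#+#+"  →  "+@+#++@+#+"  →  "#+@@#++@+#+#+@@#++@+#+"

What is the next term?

Rewriting the 22 symbols of #+@@#++@+#+#+@@#++@+#+ one by one yields +@+ #+ @@ @@ +@+ #+ #+ @@ #+ +@+ #+ +@+ #+ @@ @@ +@+ #+ #+ @@ #+ +@+ #+; concatenated:

+@+#+@@@@+@+#+#+@@#++@+#++@+#+@@@@+@+#+#+@@#++@+#+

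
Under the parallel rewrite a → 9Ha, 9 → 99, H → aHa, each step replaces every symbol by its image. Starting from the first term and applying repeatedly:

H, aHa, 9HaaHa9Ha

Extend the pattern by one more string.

Apply φ to 9HaaHa9Ha symbol by symbol: 9→99, H→aHa, a→9Ha, a→9Ha, H→aHa, a→9Ha, 9→99, H→aHa, a→9Ha; joined: 99 aHa 9Ha 9Ha aHa 9Ha 99 aHa 9Ha.

99aHa9Ha9HaaHa9Ha99aHa9Ha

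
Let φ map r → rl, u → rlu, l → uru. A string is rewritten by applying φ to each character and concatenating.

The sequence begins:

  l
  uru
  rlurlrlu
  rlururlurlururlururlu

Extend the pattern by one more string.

Applying the rule to each of the 21 symbols of rlururlurlururlururlu gives the pieces rl uru rlu rl rlu rl uru rlu rl uru rlu rl rlu rl uru rlu rl rlu rl uru rlu, which concatenate to the answer.

rlururlurlrlurlururlurlururlurlrlurlururlurlrlurlururlu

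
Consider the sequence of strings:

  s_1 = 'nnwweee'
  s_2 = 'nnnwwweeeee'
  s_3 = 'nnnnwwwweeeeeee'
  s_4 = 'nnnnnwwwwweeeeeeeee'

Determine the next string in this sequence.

The n-th term is n+1 n's then n+1 w's then 2n+1 e's (n = 1, 2, …).
For the next term, n = 5, so the run lengths are 6, 6, 11.

nnnnnnwwwwwweeeeeeeeeee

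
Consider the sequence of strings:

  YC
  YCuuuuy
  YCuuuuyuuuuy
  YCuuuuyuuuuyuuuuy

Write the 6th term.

The strings grow by a fixed suffix uuuuy each time.
From YCuuuuyuuuuyuuuuy, 2 further steps: YCuuuuyuuuuyuuuuy → YCuuuuyuuuuyuuuuyuuuuy → (answer).

YCuuuuyuuuuyuuuuyuuuuyuuuuy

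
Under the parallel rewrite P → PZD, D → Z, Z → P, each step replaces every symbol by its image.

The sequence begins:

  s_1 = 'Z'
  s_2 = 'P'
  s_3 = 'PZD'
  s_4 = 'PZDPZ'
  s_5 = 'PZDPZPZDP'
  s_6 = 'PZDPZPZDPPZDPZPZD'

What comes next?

φ(PZDPZPZDPPZDPZPZD) expands symbol-by-symbol to PZD P Z PZD P PZD P Z PZD PZD P Z PZD P PZD P Z; joining the 17 pieces gives the next term.

PZDPZPZDPPZDPZPZDPZDPZPZDPPZDPZ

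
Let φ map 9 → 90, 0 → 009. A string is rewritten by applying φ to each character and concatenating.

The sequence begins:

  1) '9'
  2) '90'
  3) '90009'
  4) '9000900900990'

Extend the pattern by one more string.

φ(9000900900990) expands symbol-by-symbol to 90 009 009 009 90 009 009 90 009 009 90 90 009; joining the 13 pieces gives the next term.

9000900900990009009900090099090009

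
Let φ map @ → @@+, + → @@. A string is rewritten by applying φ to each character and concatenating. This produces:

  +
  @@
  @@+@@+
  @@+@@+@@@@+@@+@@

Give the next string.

φ(@@+@@+@@@@+@@+@@) expands symbol-by-symbol to @@+ @@+ @@ @@+ @@+ @@ @@+ @@+ @@+ @@+ @@ @@+ @@+ @@ @@+ @@+; joining the 16 pieces gives the next term.

@@+@@+@@@@+@@+@@@@+@@+@@+@@+@@@@+@@+@@@@+@@+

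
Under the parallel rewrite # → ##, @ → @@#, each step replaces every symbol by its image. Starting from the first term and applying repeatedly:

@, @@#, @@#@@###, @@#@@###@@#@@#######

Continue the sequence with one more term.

Rewriting the 20 symbols of @@#@@###@@#@@####### one by one yields @@# @@# ## @@# @@# ## ## ## @@# @@# ## @@# @@# ## ## ## ## ## ## ##; concatenated:

@@#@@###@@#@@#######@@#@@###@@#@@###############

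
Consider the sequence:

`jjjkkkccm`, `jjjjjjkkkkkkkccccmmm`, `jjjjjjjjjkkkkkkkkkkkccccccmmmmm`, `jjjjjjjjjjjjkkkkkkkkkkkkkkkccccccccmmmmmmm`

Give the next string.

Reading off run lengths: j runs 3, 6, 9, 12; k runs 3, 7, 11, 15; c runs 2, 4, 6, 8; m runs 1, 3, 5, 7 — each is linear in n (n = 1, 2, …).
For the next term, n = 5, so the run lengths are 15, 19, 10, 9.

jjjjjjjjjjjjjjjkkkkkkkkkkkkkkkkkkkccccccccccmmmmmmmmm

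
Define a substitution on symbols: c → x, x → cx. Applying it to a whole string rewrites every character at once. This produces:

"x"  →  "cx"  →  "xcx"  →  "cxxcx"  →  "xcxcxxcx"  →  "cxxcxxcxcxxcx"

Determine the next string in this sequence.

xcxcxxcxcxxcxxcxcxxcx

Replace each of the 13 characters of cxxcxxcxcxxcx in place — x cx cx x cx cx x cx x cx cx x cx — and concatenate.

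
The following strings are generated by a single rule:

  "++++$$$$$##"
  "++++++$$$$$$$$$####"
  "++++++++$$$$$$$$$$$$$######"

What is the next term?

++++++++++$$$$$$$$$$$$$$$$$########

Reading off run lengths: + runs 4, 6, 8; $ runs 5, 9, 13; # runs 2, 4, 6 — each is linear in n (n = 1, 2, …).
Setting n = 4 gives 10, 17, 8 characters in each block.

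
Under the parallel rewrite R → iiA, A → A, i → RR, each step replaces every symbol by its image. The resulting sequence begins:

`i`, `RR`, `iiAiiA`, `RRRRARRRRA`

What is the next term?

Rewriting each symbol of RRRRARRRRA: R→iiA, R→iiA, R→iiA, R→iiA, A→A, R→iiA, R→iiA, R→iiA, R→iiA, A→A, which concatenates to iiA iiA iiA iiA A iiA iiA iiA iiA A.

iiAiiAiiAiiAAiiAiiAiiAiiAA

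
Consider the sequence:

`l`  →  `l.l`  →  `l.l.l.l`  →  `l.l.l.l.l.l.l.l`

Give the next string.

l.l.l.l.l.l.l.l.l.l.l.l.l.l.l.l

Every step duplicates the string with '.' between the halves.
One more doubling of l.l.l.l.l.l.l.l gives the answer.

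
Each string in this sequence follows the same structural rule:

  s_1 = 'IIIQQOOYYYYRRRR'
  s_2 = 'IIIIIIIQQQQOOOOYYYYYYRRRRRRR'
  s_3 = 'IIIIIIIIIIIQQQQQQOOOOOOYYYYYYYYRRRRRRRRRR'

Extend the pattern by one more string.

Term n consists of 4n-1 I's, followed by 2n Q's, followed by 2n O's, followed by 2n+2 Y's, followed by 3n+1 R's (n = 1, 2, …).
At n = 4 the blocks have lengths 15, 8, 8, 10, 13.

IIIIIIIIIIIIIIIQQQQQQQQOOOOOOOOYYYYYYYYYYRRRRRRRRRRRRR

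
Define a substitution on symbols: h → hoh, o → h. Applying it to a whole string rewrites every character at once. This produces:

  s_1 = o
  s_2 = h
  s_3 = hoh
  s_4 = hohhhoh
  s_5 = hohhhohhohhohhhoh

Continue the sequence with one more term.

hohhhohhohhohhhohhohhhohhohhhohhohhohhhoh

Applying the rule to each of the 17 symbols of hohhhohhohhohhhoh gives the pieces hoh h hoh hoh hoh h hoh hoh h hoh hoh h hoh hoh hoh h hoh, which concatenate to the answer.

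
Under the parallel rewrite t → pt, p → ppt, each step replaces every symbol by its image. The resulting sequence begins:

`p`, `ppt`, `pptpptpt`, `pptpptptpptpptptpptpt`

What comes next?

φ(pptpptptpptpptptpptpt) expands symbol-by-symbol to ppt ppt pt ppt ppt pt ppt pt ppt ppt pt ppt ppt pt ppt pt ppt ppt pt ppt pt; joining the 21 pieces gives the next term.

pptpptptpptpptptpptptpptpptptpptpptptpptptpptpptptpptpt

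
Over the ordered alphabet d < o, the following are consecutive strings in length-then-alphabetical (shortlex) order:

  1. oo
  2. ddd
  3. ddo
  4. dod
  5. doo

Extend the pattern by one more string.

Treat doo as a base-2 numeral over the given alphabet and add one, carrying through any trailing o's.

odd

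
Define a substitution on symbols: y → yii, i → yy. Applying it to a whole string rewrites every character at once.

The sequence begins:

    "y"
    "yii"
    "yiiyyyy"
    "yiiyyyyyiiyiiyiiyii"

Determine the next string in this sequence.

yiiyyyyyiiyiiyiiyiiyiiyyyyyiiyyyyyiiyyyyyiiyyyy

Replace each of the 19 characters of yiiyyyyyiiyiiyiiyii in place — yii yy yy yii yii yii yii yii yy yy yii yy yy yii yy yy yii yy yy — and concatenate.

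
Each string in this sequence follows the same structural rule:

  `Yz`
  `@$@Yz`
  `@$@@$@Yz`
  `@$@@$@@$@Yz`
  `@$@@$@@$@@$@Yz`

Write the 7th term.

@$@@$@@$@@$@@$@@$@Yz

Every step adds @$@ at the front: s(k+1) = @$@·s(k).
From @$@@$@@$@@$@Yz, 2 further steps: @$@@$@@$@@$@Yz → @$@@$@@$@@$@@$@Yz → (answer).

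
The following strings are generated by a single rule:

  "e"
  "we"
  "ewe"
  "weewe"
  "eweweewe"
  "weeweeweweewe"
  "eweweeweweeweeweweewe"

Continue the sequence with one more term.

weeweeweweeweeweweeweweeweeweweewe

Each term (from the third on) is the two preceding terms concatenated in order: term 3 = e·we = ewe.
So term 8 is weeweeweweewe·eweweeweweeweeweweewe.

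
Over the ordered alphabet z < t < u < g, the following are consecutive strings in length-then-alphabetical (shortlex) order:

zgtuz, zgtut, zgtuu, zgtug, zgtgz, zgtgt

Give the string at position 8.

Continuing the enumeration 2 steps past zgtgt: zgtgt → zgtgu → (answer).

zgtgg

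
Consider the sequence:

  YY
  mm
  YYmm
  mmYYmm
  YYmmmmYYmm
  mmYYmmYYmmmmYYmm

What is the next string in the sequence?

YYmmmmYYmmmmYYmmYYmmmmYYmm

This is a Fibonacci-style word recurrence s(k) = s(k−2)·s(k−1): e.g. YY·mm = YYmm.
So term 7 is YYmmmmYYmm·mmYYmmYYmmmmYYmm.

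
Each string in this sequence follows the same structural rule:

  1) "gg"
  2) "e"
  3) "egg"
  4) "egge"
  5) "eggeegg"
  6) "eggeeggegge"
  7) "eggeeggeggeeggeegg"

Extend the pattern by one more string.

Each term (from the third on) is the previous term followed by the one before it: term 3 = e·gg = egg.
So term 8 is eggeeggeggeeggeegg·eggeeggegge.

eggeeggeggeeggeeggeggeeggegge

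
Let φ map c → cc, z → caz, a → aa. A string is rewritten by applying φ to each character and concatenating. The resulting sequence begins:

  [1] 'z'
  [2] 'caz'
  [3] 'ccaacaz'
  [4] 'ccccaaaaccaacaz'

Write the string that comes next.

ccccccccaaaaaaaaccccaaaaccaacaz

Applying the rule to each of the 15 symbols of ccccaaaaccaacaz gives the pieces cc cc cc cc aa aa aa aa cc cc aa aa cc aa caz, which concatenate to the answer.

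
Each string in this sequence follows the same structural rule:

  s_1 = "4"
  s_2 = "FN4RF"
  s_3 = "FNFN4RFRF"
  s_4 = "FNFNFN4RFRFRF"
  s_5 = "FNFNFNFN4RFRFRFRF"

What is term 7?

FNFNFNFNFNFN4RFRFRFRFRFRF

Every step adds FN to the front and RF to the end of the previous string.
From FNFNFNFN4RFRFRFRF, 2 further steps: FNFNFNFN4RFRFRFRF → FNFNFNFNFN4RFRFRFRFRF → (answer).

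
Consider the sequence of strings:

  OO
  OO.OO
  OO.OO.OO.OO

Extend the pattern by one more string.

s(k+1) = s(k)·.·s(k) — each term doubles the last with '.' between the halves.
Doubling OO.OO.OO.OO with '.' between the halves:

OO.OO.OO.OO.OO.OO.OO.OO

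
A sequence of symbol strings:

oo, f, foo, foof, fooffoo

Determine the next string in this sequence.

This is a Fibonacci-style word recurrence s(k) = s(k−1)·s(k−2): e.g. f·oo = foo.
Continuing: fooffoo · foof gives term 6.

fooffoofoof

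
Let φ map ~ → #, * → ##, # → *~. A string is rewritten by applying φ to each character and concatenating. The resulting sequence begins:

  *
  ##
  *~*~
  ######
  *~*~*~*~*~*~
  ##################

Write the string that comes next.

*~*~*~*~*~*~*~*~*~*~*~*~*~*~*~*~*~*~

φ(##################) expands symbol-by-symbol to *~ *~ *~ *~ *~ *~ *~ *~ *~ *~ *~ *~ *~ *~ *~ *~ *~ *~; joining the 18 pieces gives the next term.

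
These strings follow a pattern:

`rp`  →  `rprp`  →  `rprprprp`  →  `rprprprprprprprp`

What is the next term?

s(k+1) = s(k)·s(k) — each term doubles the last.
Doubling rprprprprprprprp:

rprprprprprprprprprprprprprprprp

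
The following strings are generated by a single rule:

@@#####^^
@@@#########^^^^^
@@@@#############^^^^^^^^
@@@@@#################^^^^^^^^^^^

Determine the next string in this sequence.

Term n consists of n+1 @'s, followed by 4n+1 #'s, followed by 3n-1 ^'s (n = 1, 2, …).
For the next term, n = 5, so the run lengths are 6, 21, 14.

@@@@@@#####################^^^^^^^^^^^^^^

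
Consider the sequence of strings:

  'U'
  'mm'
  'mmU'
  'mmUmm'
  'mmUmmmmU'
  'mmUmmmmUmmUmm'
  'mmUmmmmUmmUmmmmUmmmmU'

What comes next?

mmUmmmmUmmUmmmmUmmmmUmmUmmmmUmmUmm

Each term (from the third on) is the previous term followed by the one before it: term 3 = mm·U = mmU.
So term 8 is mmUmmmmUmmUmmmmUmmmmU·mmUmmmmUmmUmm.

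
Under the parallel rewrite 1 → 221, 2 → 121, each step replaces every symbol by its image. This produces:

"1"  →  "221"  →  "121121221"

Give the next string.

221121221221121221121121221

Expanding 121121221: 1→221, 2→121, 1→221, 1→221, 2→121, 1→221, 2→121, 2→121, 1→221. Concatenated: 221 121 221 221 121 221 121 121 221.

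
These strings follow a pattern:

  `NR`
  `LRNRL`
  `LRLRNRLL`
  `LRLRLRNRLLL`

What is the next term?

Each term wraps the previous one in LR on the left and L on the right.
Applying this once more to LRLRLRNRLLL:

LRLRLRLRNRLLLL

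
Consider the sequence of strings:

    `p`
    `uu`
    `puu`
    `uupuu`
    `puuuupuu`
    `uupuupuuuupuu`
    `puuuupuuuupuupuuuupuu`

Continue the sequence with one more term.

uupuupuuuupuupuuuupuuuupuupuuuupuu

Each term (from the third on) is the two preceding terms concatenated in order: term 3 = p·uu = puu.
Continuing: uupuupuuuupuu · puuuupuuuupuupuuuupuu gives term 8.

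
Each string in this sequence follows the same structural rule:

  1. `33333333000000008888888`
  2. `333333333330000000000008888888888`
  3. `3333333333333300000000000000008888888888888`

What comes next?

33333333333333333000000000000000000008888888888888888

The n-th term is 3n+2 3's then 4n 0's then 3n+1 8's, where the shown terms are n = 2, 3, 4.
At n = 5 the blocks have lengths 17, 20, 16.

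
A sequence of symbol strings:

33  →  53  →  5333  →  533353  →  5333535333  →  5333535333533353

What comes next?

53335353335333535333535333

Each term (from the third on) is the previous term followed by the one before it: term 3 = 53·33 = 5333.
Continuing: 5333535333533353 · 5333535333 gives term 7.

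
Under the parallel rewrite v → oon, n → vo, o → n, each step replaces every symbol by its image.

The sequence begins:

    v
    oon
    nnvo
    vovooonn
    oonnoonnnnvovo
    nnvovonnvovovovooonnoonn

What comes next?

vovooonnoonnvovooonnoonnoonnoonnnnvovonnvovo

Applying the rule to each of the 24 symbols of nnvovonnvovovovooonnoonn gives the pieces vo vo oon n oon n vo vo oon n oon n oon n oon n n n vo vo n n vo vo, which concatenate to the answer.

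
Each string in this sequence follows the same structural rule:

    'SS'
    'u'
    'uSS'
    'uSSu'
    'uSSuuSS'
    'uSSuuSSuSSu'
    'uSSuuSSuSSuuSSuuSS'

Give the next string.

uSSuuSSuSSuuSSuuSSuSSuuSSuSSu

This is a Fibonacci-style word recurrence s(k) = s(k−1)·s(k−2): e.g. u·SS = uSS.
So term 8 is uSSuuSSuSSuuSSuuSS·uSSuuSSuSSu.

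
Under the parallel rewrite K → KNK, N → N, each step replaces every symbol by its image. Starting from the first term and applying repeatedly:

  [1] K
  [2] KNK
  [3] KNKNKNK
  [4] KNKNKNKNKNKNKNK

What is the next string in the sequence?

Applying the rule to each of the 15 symbols of KNKNKNKNKNKNKNK gives the pieces KNK N KNK N KNK N KNK N KNK N KNK N KNK N KNK, which concatenate to the answer.

KNKNKNKNKNKNKNKNKNKNKNKNKNKNKNK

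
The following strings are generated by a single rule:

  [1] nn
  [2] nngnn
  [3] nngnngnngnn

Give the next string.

nngnngnngnngnngnngnngnn

Every step duplicates the string with 'g' between the halves.
So the next term is two copies of nngnngnngnn with 'g' between the halves.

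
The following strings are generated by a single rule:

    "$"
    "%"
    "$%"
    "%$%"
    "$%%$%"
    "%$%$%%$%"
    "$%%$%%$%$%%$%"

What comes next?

From term 3 onward, concatenate the second-to-last term with the last: $·% = $%, %·$% = %$%, …
So term 8 is %$%$%%$%·$%%$%%$%$%%$%.

%$%$%%$%$%%$%%$%$%%$%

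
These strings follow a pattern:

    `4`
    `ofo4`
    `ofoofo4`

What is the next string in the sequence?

The strings grow by a fixed prefix ofo each time.
Applying this once more to ofoofo4:

ofoofoofo4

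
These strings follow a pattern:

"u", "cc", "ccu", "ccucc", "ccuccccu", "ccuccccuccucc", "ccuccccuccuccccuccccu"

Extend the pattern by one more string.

ccuccccuccuccccuccccuccuccccuccucc

This is a Fibonacci-style word recurrence s(k) = s(k−1)·s(k−2): e.g. cc·u = ccu.
Continuing: ccuccccuccuccccuccccu · ccuccccuccucc gives term 8.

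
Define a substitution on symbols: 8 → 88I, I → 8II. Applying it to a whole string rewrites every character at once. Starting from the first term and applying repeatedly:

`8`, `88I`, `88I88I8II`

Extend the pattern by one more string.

Apply φ to 88I88I8II symbol by symbol: 8→88I, 8→88I, I→8II, 8→88I, 8→88I, I→8II, 8→88I, I→8II, I→8II; joined: 88I 88I 8II 88I 88I 8II 88I 8II 8II.

88I88I8II88I88I8II88I8II8II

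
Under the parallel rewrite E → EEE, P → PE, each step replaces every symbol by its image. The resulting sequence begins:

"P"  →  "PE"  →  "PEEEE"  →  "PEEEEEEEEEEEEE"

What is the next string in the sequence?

Replace each of the 14 characters of PEEEEEEEEEEEEE in place — PE EEE EEE EEE EEE EEE EEE EEE EEE EEE EEE EEE EEE EEE — and concatenate.

PEEEEEEEEEEEEEEEEEEEEEEEEEEEEEEEEEEEEEEEE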